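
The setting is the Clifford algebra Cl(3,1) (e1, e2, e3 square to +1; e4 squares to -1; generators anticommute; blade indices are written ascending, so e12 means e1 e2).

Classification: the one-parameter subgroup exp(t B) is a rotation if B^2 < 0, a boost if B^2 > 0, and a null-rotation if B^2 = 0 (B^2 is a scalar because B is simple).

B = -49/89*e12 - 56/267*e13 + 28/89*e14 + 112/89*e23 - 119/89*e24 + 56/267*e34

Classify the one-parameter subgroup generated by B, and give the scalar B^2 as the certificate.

B^2 term by term: the squares give (-49/89)^2*(e12)^2 + (-56/267)^2*(e13)^2 + (28/89)^2*(e14)^2 + (112/89)^2*(e23)^2 + (-119/89)^2*(e24)^2 + (56/267)^2*(e34)^2 = 2401/7921*(-1) + 3136/71289*(-1) + 784/7921*(+1) + 12544/7921*(-1) + 14161/7921*(+1) + 3136/71289*(+1) = 0 (each basis 2-blade squares to minus the product of its generators' squares); cross terms between blades sharing an index anticommute and cancel; the commuting (index-disjoint) pairs give grade-4 terms 2*c*c'*(blade product), which cancel blade by blade — e1234: -5488/23763 - 13328/23763 + 6272/7921 = 0 — confirming B is simple. So B^2 = 0.
Answer: null-rotation, certificate B^2 = 0. The class reads off the invariant scalar 0 directly.


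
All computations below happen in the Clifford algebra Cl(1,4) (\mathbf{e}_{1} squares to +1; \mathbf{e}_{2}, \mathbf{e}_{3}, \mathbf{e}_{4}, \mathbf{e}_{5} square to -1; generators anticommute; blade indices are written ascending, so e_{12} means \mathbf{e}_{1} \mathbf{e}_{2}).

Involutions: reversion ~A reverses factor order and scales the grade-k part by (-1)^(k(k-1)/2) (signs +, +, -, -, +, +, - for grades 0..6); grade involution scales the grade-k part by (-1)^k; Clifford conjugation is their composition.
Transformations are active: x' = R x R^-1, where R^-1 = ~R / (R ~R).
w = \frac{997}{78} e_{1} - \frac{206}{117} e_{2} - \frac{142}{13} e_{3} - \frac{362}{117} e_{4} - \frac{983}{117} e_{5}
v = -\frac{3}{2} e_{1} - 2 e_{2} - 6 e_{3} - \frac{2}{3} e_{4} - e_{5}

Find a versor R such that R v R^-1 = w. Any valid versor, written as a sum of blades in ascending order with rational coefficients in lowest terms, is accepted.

Equal squares first: v^2 = w^2 = -\frac{1411}{36}. Then v + w = \frac{440}{39} e_{1} - \frac{440}{117} e_{2} - \frac{220}{13} e_{3} - \frac{440}{117} e_{4} - \frac{1100}{117} e_{5} is a versor taking v to w, provided it is invertible.
Answer: \frac{440}{39} e_{1} - \frac{440}{117} e_{2} - \frac{220}{13} e_{3} - \frac{440}{117} e_{4} - \frac{1100}{117} e_{5}


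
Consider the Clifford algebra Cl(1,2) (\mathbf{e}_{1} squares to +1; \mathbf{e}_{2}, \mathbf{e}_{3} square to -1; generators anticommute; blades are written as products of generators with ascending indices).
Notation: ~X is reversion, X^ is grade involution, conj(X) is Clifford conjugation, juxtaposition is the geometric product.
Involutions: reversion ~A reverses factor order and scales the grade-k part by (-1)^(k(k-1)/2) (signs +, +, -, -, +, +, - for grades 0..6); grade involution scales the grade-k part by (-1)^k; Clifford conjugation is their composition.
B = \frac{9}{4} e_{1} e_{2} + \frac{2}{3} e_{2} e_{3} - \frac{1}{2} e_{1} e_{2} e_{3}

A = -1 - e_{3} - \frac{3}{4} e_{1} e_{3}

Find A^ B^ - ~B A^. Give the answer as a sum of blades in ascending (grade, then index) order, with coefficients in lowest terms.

first term: \frac{25}{24} e_{2} - \frac{13}{4} e_{1} e_{2} - \frac{113}{48} e_{2} e_{3} + \frac{7}{4} e_{1} e_{2} e_{3}
second term: \frac{25}{24} e_{2} + \frac{5}{4} e_{1} e_{2} - \frac{49}{48} e_{2} e_{3} - \frac{11}{4} e_{1} e_{2} e_{3}
Answer: -\frac{9}{2} e_{1} e_{2} - \frac{4}{3} e_{2} e_{3} + \frac{9}{2} e_{1} e_{2} e_{3}


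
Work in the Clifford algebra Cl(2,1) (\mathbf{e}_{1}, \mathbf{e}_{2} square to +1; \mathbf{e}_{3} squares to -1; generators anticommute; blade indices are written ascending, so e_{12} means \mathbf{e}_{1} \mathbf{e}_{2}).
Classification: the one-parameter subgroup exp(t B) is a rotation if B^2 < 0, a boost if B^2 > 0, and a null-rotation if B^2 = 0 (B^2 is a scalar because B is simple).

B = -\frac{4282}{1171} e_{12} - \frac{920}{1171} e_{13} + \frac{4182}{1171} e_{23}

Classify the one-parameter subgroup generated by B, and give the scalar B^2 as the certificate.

B^2 term by term: the squares give (-\frac{4282}{1171})^2*(e_{12})^2 + (-\frac{920}{1171})^2*(e_{13})^2 + (\frac{4182}{1171})^2*(e_{23})^2 = \frac{18335524}{1371241}*(-1) + \frac{846400}{1371241}*(+1) + \frac{17489124}{1371241}*(+1) = 0 (each basis 2-blade squares to minus the product of its generators' squares); cross terms between blades sharing an index anticommute and cancel. So B^2 = 0.
Answer: null-rotation, certificate B^2 = 0. Note: conjugating B changes its blade decomposition but never the scalar B^2 = 0, whose sign settles the classification.


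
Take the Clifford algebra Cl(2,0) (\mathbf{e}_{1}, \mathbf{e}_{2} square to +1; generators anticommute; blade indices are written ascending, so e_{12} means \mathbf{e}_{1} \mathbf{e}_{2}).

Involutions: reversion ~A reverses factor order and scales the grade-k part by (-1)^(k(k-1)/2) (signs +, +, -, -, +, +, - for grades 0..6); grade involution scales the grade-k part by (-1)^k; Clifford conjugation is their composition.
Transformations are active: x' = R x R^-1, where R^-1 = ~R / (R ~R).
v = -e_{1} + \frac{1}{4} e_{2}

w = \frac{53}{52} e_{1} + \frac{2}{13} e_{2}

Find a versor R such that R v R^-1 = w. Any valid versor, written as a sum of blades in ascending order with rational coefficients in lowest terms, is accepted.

Why this works: both vectors square to \frac{17}{16}, so q(v) = q(w) and R = v + w = \frac{1}{52} e_{1} + \frac{21}{52} e_{2} carries v to w — its own direction survives, the complement (v - w)/2 flips.
Answer: \frac{1}{52} e_{1} + \frac{21}{52} e_{2}


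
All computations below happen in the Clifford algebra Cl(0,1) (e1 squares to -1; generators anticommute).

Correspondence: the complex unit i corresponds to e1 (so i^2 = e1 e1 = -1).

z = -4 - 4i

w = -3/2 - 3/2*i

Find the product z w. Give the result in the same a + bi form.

In blades: z = -4 - 4*e1, w = -3/2 - 3/2*e1.
Distribute z over w term by term (generator squares from the signature, products reordered to ascending indices): (-4)*w = 6 + 6*e1; (-4*e1)*w = -6 + 6*e1.
Sum: 12*e1; translating back through the correspondence:
Answer: 12i


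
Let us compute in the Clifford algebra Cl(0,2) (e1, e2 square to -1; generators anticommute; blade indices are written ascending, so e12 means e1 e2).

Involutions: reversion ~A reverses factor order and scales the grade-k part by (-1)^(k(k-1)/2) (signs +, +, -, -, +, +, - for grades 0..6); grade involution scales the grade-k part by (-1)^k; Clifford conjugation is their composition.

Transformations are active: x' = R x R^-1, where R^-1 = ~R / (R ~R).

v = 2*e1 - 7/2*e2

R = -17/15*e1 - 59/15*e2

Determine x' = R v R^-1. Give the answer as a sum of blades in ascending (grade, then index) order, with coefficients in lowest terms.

~R = -17/15*e1 - 59/15*e2, and R ~R = -754/45, so R^-1 = ~R / (-754/45).
R v = -23/2 + 71/6*e12
Answer: -2681/754*e1 - 716/377*e2


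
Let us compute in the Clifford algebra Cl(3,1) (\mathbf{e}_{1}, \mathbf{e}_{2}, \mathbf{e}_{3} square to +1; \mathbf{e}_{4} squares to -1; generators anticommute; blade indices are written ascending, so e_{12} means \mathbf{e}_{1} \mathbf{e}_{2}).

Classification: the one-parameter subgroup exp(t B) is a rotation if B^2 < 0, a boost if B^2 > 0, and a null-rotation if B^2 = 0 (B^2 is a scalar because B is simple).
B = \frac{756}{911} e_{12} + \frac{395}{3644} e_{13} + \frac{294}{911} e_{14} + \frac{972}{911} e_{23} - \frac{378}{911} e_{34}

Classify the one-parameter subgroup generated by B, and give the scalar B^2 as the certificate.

B^2 term by term: the squares give (\frac{756}{911})^2*(e_{12})^2 + (\frac{395}{3644})^2*(e_{13})^2 + (\frac{294}{911})^2*(e_{14})^2 + (\frac{972}{911})^2*(e_{23})^2 + (-\frac{378}{911})^2*(e_{34})^2 = \frac{571536}{829921}*(-1) + \frac{156025}{13278736}*(-1) + \frac{86436}{829921}*(+1) + \frac{944784}{829921}*(-1) + \frac{142884}{829921}*(+1) = -\frac{25}{16} (each basis 2-blade squares to minus the product of its generators' squares); cross terms between blades sharing an index anticommute and cancel; the commuting (index-disjoint) pairs give grade-4 terms 2*c*c'*(blade product), which cancel blade by blade — e_{1234}: -\frac{571536}{829921} + \frac{571536}{829921} = 0 — confirming B is simple. So B^2 = -\frac{25}{16}.
Answer: rotation, certificate B^2 = -\frac{25}{16}. No conjugation can change B^2 = -\frac{25}{16}; the sign gives the class.


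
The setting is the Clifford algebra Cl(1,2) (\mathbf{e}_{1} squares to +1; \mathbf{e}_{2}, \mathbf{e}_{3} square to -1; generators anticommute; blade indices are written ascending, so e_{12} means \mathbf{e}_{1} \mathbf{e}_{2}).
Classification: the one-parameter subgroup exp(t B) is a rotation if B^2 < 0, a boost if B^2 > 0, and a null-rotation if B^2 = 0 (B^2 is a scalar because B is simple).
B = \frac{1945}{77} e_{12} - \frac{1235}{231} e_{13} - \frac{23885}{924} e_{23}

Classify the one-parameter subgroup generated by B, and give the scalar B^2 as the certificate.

B^2 term by term: the squares give (\frac{1945}{77})^2*(e_{12})^2 + (-\frac{1235}{231})^2*(e_{13})^2 + (-\frac{23885}{924})^2*(e_{23})^2 = \frac{3783025}{5929}*(+1) + \frac{1525225}{53361}*(+1) + \frac{570493225}{853776}*(-1) = -\frac{25}{16} (each basis 2-blade squares to minus the product of its generators' squares); cross terms between blades sharing an index anticommute and cancel. So B^2 = -\frac{25}{16}.
Answer: rotation, certificate B^2 = -\frac{25}{16}. Why this suffices: the scalar -\frac{25}{16} survives any versor conjugation, so its sign alone determines the class however B is presented.


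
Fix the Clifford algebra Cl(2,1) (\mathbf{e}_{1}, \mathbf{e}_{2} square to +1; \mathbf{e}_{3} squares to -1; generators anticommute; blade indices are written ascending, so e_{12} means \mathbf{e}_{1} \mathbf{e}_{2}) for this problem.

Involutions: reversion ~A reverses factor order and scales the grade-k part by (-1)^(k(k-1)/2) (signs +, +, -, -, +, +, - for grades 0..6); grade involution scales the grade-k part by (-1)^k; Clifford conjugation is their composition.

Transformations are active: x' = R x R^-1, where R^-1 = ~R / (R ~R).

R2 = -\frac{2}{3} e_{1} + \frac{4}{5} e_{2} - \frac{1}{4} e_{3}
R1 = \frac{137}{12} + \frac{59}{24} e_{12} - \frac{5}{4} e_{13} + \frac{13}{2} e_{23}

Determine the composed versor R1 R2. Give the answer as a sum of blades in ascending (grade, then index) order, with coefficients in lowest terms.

Distribute over the terms of R2 (each basis-blade product reordered to ascending indices, repeated generators contracted through their squares):
R1 (-\frac{2}{3} e_{1}) = -\frac{137}{18} e_{1} + \frac{59}{36} e_{2} - \frac{5}{6} e_{3} - \frac{13}{3} e_{123}
R1 (\frac{4}{5} e_{2}) = \frac{59}{30} e_{1} + \frac{137}{15} e_{2} - \frac{26}{5} e_{3} + e_{123}
R1 (-\frac{1}{4} e_{3}) = -\frac{5}{16} e_{1} + \frac{13}{8} e_{2} - \frac{137}{48} e_{3} - \frac{59}{96} e_{123}
Summing the partial products and collecting blades:
Answer: -\frac{4289}{720} e_{1} + \frac{4463}{360} e_{2} - \frac{711}{80} e_{3} - \frac{379}{96} e_{123}


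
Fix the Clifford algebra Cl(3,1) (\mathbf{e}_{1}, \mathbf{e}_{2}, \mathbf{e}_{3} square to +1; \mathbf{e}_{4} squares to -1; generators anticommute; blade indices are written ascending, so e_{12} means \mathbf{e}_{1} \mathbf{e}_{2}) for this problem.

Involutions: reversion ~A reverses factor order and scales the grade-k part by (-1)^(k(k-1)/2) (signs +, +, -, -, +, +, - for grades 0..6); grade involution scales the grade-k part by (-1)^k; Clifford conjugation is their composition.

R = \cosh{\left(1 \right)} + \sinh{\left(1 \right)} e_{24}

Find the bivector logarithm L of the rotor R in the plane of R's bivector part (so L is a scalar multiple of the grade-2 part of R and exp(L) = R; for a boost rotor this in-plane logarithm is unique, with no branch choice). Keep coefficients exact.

The scalar part of R is \cosh{\left(1 \right)}, which determines |rapidity| via cosh; the sign lives in the bivector part, and pairing them (bivector part over sinh of the rapidity = the plane) gives the unique in-plane L = rapidity * plane.
Concretely: cosh(rapidity) = \cosh{\left(1 \right)} gives rapidity = ±1, and since rapidity/sinh(rapidity) is even the sign is immaterial: L = (rapidity/sinh(rapidity)) * <R>_2 = (\frac{1}{\sinh{\left(1 \right)}}) * <R>_2.
Answer: e_{24}


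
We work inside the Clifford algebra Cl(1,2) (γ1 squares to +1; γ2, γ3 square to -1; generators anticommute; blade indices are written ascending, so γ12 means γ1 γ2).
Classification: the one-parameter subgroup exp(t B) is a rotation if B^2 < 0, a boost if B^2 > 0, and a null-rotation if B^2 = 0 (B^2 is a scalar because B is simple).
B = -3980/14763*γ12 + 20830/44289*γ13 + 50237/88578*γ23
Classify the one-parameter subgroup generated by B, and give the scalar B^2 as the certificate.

B^2 term by term: the squares give (-3980/14763)^2*(γ12)^2 + (20830/44289)^2*(γ13)^2 + (50237/88578)^2*(γ23)^2 = 15840400/217946169*(+1) + 433888900/1961515521*(+1) + 2523756169/7846062084*(-1) = -1/36 (each basis 2-blade squares to minus the product of its generators' squares); cross terms between blades sharing an index anticommute and cancel. So B^2 = -1/36.
Answer: rotation, certificate B^2 = -1/36. The class reads off the invariant scalar -1/36 directly.


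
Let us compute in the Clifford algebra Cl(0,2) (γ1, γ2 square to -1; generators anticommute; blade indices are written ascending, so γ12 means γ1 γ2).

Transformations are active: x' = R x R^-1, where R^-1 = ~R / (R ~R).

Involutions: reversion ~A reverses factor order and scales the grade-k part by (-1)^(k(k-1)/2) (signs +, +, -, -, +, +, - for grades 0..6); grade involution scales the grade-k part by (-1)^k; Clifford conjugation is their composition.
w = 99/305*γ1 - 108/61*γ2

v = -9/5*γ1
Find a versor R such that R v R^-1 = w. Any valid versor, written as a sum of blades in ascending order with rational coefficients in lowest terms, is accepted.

Since q(v) = q(w) = -81/25, the sum R = v + w = -90/61*γ1 - 108/61*γ2 does the job whenever invertible.
Answer: -90/61*γ1 - 108/61*γ2


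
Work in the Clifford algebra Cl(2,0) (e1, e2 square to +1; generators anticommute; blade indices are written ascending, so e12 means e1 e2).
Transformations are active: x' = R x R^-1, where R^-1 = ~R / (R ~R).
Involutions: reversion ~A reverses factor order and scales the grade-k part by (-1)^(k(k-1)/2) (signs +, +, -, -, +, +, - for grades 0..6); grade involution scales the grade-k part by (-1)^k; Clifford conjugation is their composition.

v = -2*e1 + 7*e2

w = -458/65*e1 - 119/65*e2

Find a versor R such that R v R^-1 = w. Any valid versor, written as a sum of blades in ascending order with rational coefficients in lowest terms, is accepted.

Equal squares first: v^2 = w^2 = 53. Then v + w = -588/65*e1 + 336/65*e2 is a versor taking v to w, provided it is invertible.
Answer: -588/65*e1 + 336/65*e2


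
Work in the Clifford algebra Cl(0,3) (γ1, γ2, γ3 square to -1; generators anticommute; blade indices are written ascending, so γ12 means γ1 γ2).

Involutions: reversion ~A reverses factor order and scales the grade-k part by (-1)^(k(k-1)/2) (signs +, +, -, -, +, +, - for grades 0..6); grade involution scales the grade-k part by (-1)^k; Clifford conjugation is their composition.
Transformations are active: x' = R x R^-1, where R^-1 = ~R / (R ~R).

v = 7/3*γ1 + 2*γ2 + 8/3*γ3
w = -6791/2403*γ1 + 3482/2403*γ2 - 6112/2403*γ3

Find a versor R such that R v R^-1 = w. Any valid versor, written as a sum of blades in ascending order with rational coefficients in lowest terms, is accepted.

Since q(v) = q(w) = -149/9, the sum R = v + w = -1184/2403*γ1 + 8288/2403*γ2 + 296/2403*γ3 does the job whenever invertible.
Answer: -1184/2403*γ1 + 8288/2403*γ2 + 296/2403*γ3


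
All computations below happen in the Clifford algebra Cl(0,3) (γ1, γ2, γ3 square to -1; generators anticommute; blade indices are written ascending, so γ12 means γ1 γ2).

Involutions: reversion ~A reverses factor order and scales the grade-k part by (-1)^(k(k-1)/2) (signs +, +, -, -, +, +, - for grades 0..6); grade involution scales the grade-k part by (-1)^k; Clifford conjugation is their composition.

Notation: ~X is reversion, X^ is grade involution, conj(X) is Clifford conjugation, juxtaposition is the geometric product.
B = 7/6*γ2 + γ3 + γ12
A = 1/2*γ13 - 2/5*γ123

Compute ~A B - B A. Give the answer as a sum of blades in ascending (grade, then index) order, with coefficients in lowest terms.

first term: 1/2*γ1 - 2/5*γ3 - 2/5*γ12 + 7/15*γ13 + 1/2*γ23 + 7/12*γ123
second term: 1/2*γ1 + 2/5*γ3 + 2/5*γ12 - 7/15*γ13 + 1/2*γ23 - 7/12*γ123
Answer: -4/5*γ3 - 4/5*γ12 + 14/15*γ13 + 7/6*γ123


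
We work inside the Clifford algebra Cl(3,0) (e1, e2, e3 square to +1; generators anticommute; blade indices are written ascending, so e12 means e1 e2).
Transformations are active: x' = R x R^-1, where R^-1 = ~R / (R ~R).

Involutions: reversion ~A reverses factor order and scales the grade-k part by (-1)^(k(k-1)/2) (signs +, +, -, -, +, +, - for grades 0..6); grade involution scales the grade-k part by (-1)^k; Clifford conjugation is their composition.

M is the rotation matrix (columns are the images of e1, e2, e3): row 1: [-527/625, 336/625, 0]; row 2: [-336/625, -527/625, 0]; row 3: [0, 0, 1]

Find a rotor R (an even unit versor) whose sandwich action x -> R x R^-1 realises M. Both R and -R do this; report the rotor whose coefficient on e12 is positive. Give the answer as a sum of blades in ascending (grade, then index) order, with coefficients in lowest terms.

Method: write R = a + b12*e12 + b13*e13 + b23*e23 with a^2 + b12^2 + b13^2 + b23^2 = 1 (so R^-1 = ~R). Expanding the columns R e_j ~R gives tr M = 4a^2 - 1 and, from the antisymmetric part, M21 - M12 = -4a*b12, M13 - M31 = 4a*b13, M32 - M23 = -4a*b23.
Here tr M = -429/625, so a^2 = (1 + tr M)/4 = 49/625 and a = ±7/25. Taking a = 7/25: M21 - M12 = -672/625, M13 - M31 = 0, M32 - M23 = 0, giving b12 = 24/25, b13 = 0, b23 = 0, i.e. R = 7/25 + 24/25*e12.
Its e12 coefficient is already positive.
Answer: 7/25 + 24/25*e12. Uniqueness: Spin(3) -> SO(3) maps R and -R to the same rotation of trace -429/625; fixing the sign of the e12 coefficient removes the ambiguity.


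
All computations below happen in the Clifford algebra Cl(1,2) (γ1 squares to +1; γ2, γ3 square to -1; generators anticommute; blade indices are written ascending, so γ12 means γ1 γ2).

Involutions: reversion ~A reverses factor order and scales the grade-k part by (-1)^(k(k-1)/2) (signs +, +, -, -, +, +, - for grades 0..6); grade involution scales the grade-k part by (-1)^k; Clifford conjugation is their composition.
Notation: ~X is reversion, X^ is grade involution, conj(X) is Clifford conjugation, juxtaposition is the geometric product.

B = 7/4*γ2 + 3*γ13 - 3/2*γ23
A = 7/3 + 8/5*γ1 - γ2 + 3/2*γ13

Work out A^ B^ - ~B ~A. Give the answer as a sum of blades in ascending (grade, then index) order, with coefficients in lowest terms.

first term: 25/4 - 49/12*γ2 - 33/10*γ3 + 11/20*γ12 + 7*γ13 - 7/2*γ23 + 81/40*γ123
second term: 25/4 + 49/12*γ2 + 33/10*γ3 - 11/20*γ12 - 7*γ13 + 7/2*γ23 + 81/40*γ123
Answer: -49/6*γ2 - 33/5*γ3 + 11/10*γ12 + 14*γ13 - 7*γ23


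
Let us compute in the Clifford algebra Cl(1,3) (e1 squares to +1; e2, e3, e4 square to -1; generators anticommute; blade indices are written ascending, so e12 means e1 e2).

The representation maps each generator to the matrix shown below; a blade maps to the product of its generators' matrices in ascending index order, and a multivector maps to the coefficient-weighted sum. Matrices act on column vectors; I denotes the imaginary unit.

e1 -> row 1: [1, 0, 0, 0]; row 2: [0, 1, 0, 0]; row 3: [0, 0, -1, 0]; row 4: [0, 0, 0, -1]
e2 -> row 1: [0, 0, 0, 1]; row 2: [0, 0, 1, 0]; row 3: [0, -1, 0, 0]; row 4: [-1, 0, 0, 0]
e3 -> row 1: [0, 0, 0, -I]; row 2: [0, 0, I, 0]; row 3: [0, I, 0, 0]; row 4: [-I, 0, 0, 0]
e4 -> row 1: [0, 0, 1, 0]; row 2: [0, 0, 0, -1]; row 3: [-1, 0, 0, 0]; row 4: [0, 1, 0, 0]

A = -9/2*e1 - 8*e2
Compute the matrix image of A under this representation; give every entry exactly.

M = (-9/2)*rho(e1) + (-8)*rho(e2), summed entrywise:
Answer: row 1: [-9/2, 0, 0, -8]; row 2: [0, -9/2, -8, 0]; row 3: [0, 8, 9/2, 0]; row 4: [8, 0, 0, 9/2]


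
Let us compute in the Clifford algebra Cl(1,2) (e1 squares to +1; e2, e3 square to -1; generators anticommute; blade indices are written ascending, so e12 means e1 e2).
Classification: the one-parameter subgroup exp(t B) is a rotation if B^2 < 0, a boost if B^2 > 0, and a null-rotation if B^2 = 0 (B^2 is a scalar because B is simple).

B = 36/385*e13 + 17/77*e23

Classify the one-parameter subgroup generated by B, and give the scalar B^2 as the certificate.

B^2 term by term: the squares give (36/385)^2*(e13)^2 + (17/77)^2*(e23)^2 = 1296/148225*(+1) + 289/5929*(-1) = -1/25 (each basis 2-blade squares to minus the product of its generators' squares); cross terms between blades sharing an index anticommute and cancel. So B^2 = -1/25.
Answer: rotation, certificate B^2 = -1/25. Key observation: B^2 = -1/25 is a conjugation invariant, so its sign decides the class regardless of the surface form of B.


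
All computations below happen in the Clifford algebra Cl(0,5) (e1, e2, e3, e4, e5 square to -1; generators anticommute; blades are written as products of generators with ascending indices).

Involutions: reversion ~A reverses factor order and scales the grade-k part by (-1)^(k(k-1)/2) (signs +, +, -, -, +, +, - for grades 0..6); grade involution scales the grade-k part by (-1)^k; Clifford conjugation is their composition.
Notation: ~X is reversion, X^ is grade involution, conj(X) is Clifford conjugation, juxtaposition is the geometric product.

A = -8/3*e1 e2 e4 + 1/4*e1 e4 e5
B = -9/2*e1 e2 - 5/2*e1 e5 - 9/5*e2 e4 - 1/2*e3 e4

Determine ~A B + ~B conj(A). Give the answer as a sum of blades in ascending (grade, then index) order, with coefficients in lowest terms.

first term: 24/5*e1 + 101/8*e4 - 4/3*e1 e2 e3 + 9/20*e1 e2 e5 + 1/8*e1 e3 e5 + 133/24*e2 e4 e5
second term: 24/5*e1 + 101/8*e4 + 4/3*e1 e2 e3 - 9/20*e1 e2 e5 - 1/8*e1 e3 e5 - 133/24*e2 e4 e5
Answer: 48/5*e1 + 101/4*e4


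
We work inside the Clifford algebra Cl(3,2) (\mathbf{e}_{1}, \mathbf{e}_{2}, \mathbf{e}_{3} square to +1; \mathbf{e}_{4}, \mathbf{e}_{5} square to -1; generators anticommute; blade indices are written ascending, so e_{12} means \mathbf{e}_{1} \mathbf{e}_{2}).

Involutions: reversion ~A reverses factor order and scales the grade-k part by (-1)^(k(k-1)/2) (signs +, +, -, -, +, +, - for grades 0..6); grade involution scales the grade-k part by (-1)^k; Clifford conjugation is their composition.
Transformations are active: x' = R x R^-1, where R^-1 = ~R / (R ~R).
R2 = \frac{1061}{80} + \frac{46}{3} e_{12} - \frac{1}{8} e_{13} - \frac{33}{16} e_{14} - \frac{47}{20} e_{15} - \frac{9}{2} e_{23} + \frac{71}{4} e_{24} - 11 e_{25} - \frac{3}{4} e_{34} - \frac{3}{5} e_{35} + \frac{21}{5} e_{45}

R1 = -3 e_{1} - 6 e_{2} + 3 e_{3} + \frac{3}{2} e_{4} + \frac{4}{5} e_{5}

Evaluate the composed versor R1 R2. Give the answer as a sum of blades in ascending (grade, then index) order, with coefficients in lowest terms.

Distribute over the terms of R1 (each basis-blade product reordered to ascending indices, repeated generators contracted through their squares):
(-3 e_{1}) R2 = -\frac{3183}{80} e_{1} - 46 e_{2} + \frac{3}{8} e_{3} + \frac{99}{16} e_{4} + \frac{141}{20} e_{5} + \frac{27}{2} e_{123} - \frac{213}{4} e_{124} + 33 e_{125} + \frac{9}{4} e_{134} + \frac{9}{5} e_{135} - \frac{63}{5} e_{145}
(-6 e_{2}) R2 = 92 e_{1} - \frac{3183}{40} e_{2} + 27 e_{3} - \frac{213}{2} e_{4} + 66 e_{5} - \frac{3}{4} e_{123} - \frac{99}{8} e_{124} - \frac{141}{10} e_{125} + \frac{9}{2} e_{234} + \frac{18}{5} e_{235} - \frac{126}{5} e_{245}
(3 e_{3}) R2 = \frac{3}{8} e_{1} + \frac{27}{2} e_{2} + \frac{3183}{80} e_{3} - \frac{9}{4} e_{4} - \frac{9}{5} e_{5} + 46 e_{123} + \frac{99}{16} e_{134} + \frac{141}{20} e_{135} - \frac{213}{4} e_{234} + 33 e_{235} + \frac{63}{5} e_{345}
(\frac{3}{2} e_{4}) R2 = -\frac{99}{32} e_{1} + \frac{213}{8} e_{2} - \frac{9}{8} e_{3} + \frac{3183}{160} e_{4} - \frac{63}{10} e_{5} + 23 e_{124} - \frac{3}{16} e_{134} + \frac{141}{40} e_{145} - \frac{27}{4} e_{234} + \frac{33}{2} e_{245} + \frac{9}{10} e_{345}
(\frac{4}{5} e_{5}) R2 = -\frac{47}{25} e_{1} - \frac{44}{5} e_{2} - \frac{12}{25} e_{3} + \frac{84}{25} e_{4} + \frac{1061}{100} e_{5} + \frac{184}{15} e_{125} - \frac{1}{10} e_{135} - \frac{33}{20} e_{145} - \frac{18}{5} e_{235} + \frac{71}{5} e_{245} - \frac{3}{5} e_{345}
Summing the partial products and collecting blades:
Answer: \frac{38091}{800} e_{1} - \frac{377}{4} e_{2} + \frac{26223}{400} e_{3} - \frac{63447}{800} e_{4} + \frac{1889}{25} e_{5} + \frac{235}{4} e_{123} - \frac{341}{8} e_{124} + \frac{187}{6} e_{125} + \frac{33}{4} e_{134} + \frac{35}{4} e_{135} - \frac{429}{40} e_{145} - \frac{111}{2} e_{234} + 33 e_{235} + \frac{11}{2} e_{245} + \frac{129}{10} e_{345}


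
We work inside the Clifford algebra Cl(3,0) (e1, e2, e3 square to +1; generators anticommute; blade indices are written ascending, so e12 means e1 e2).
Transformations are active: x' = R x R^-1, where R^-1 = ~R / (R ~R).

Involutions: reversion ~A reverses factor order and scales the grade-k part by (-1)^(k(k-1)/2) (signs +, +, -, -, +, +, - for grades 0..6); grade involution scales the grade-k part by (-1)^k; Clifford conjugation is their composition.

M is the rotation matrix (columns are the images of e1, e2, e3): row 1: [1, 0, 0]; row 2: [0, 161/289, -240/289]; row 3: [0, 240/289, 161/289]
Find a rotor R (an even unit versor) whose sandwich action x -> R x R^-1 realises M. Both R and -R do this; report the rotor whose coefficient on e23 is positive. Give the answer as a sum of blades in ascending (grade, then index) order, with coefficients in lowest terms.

Method: write R = a + b12*e12 + b13*e13 + b23*e23 with a^2 + b12^2 + b13^2 + b23^2 = 1 (so R^-1 = ~R). Expanding the columns R e_j ~R gives tr M = 4a^2 - 1 and, from the antisymmetric part, M21 - M12 = -4a*b12, M13 - M31 = 4a*b13, M32 - M23 = -4a*b23.
Here tr M = 611/289, so a^2 = (1 + tr M)/4 = 225/289 and a = ±15/17. Taking a = 15/17: M21 - M12 = 0, M13 - M31 = 0, M32 - M23 = 480/289, giving b12 = 0, b13 = 0, b23 = -8/17, i.e. R = 15/17 - 8/17*e23.
Its e23 coefficient is negative, so report the other preimage -R.
Answer: -15/17 + 8/17*e23. Why the constraint matters: R and -R act identically through the sandwich — M has trace 611/289 either way — so only the sign condition on e23 picks one of the two preimages.


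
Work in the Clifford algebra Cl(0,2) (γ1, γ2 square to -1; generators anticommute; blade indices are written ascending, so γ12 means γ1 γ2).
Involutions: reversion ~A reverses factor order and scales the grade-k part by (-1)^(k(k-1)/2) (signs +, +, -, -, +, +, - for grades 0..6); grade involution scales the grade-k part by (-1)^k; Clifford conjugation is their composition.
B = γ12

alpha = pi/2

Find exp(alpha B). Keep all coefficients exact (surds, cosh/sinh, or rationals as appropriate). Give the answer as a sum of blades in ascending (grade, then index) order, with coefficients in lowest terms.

B^2 = (1)^2*(γ12)^2 = 1*(-1) = -1 (a basis 2-blade squares to minus the product of its generators' squares).
B^2 = -1 — circular case — the even/odd split gives cos and sin: l = 1, alpha*l = pi/2, so exp(alpha B) = cos(pi/2) + (sin(pi/2)/1)*B = 0 + (1)*B.
Answer: γ12


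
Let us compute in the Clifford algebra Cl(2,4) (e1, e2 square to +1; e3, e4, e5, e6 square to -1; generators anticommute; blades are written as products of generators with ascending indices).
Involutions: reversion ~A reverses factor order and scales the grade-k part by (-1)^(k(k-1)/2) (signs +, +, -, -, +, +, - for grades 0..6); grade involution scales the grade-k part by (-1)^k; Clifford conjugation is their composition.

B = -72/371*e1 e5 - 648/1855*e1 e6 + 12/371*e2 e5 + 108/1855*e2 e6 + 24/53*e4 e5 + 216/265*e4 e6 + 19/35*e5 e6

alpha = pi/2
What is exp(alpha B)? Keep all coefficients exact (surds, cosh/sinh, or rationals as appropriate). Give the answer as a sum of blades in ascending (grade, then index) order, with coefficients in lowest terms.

B^2 term by term: the squares give (-72/371)^2*(e1 e5)^2 + (-648/1855)^2*(e1 e6)^2 + (12/371)^2*(e2 e5)^2 + (108/1855)^2*(e2 e6)^2 + (24/53)^2*(e4 e5)^2 + (216/265)^2*(e4 e6)^2 + (19/35)^2*(e5 e6)^2 = 5184/137641*(+1) + 419904/3441025*(+1) + 144/137641*(+1) + 11664/3441025*(+1) + 576/2809*(-1) + 46656/70225*(-1) + 361/1225*(-1) = -1 (each basis 2-blade squares to minus the product of its generators' squares); cross terms between blades sharing an index anticommute and cancel; the commuting (index-disjoint) pairs give grade-4 terms 2*c*c'*(blade product), which cancel blade by blade — e1 e2 e5 e6: 15552/688205 - 15552/688205 = 0; e1 e4 e5 e6: 31104/98315 - 31104/98315 = 0; e2 e4 e5 e6: -5184/98315 + 5184/98315 = 0 — confirming B is simple. So B^2 = -1.
B^2 = -1 — a negative square means the series sums to a rotation: l = 1, alpha*l = pi/2, so exp(alpha B) = cos(pi/2) + (sin(pi/2)/1)*B = 0 + (1)*B.
Answer: -72/371*e1 e5 - 648/1855*e1 e6 + 12/371*e2 e5 + 108/1855*e2 e6 + 24/53*e4 e5 + 216/265*e4 e6 + 19/35*e5 e6


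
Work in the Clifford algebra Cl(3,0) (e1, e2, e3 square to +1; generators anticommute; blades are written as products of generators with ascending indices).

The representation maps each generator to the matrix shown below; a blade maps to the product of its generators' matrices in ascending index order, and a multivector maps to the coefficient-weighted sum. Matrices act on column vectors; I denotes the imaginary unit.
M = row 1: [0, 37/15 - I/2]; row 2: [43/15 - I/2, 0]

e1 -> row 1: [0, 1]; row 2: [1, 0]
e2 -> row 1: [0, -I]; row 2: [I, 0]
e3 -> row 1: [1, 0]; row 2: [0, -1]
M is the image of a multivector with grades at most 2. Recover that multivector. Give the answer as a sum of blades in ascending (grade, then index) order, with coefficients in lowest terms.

Method: 1, rho(e1), rho(e2), rho(e3) form a trace-orthogonal basis of the 2x2 complex matrices (tr(X Y) = 2 if X = Y, else 0), so M = m0*1 + m1*rho(e1) + m2*rho(e2) + m3*rho(e3) with m0 = tr(M)/2 = 0, m1 = tr(M rho(e1))/2 = 8/3 - I/2, m2 = tr(M rho(e2))/2 = -I/5, m3 = tr(M rho(e3))/2 = 0.
Multiplying table entries, the bivector images are rho(e1 e2) = I*rho(e3), rho(e1 e3) = -I*rho(e2), rho(e2 e3) = I*rho(e1); with real blade coefficients the real parts of m0..m3 are the coefficients of 1, e1, e2, e3 and the imaginary parts give the bivectors (e2 e3: Im m1, e1 e3: -Im m2, e1 e2: Im m3).
Answer: 8/3*e1 + 1/5*e1 e3 - 1/2*e2 e3


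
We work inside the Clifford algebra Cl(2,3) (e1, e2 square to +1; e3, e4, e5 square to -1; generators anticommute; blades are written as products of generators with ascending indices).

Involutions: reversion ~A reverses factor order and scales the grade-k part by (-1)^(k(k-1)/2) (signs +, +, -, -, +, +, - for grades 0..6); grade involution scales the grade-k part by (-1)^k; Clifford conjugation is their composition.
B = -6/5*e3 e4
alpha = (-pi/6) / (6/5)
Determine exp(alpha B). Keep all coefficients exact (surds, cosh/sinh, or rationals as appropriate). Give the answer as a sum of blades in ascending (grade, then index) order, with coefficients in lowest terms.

B^2 = (-6/5)^2*(e3 e4)^2 = 36/25*(-1) = -36/25 (a basis 2-blade squares to minus the product of its generators' squares).
B^2 = -36/25 — B^2 < 0, so the exponential closes trigonometrically: l = 6/5, alpha*l = -pi/6, so exp(alpha B) = cos(-pi/6) + (sin(-pi/6)/(6/5))*B = sqrt(3)/2 + (-5/12)*B.
Answer: sqrt(3)/2 + 1/2*e3 e4


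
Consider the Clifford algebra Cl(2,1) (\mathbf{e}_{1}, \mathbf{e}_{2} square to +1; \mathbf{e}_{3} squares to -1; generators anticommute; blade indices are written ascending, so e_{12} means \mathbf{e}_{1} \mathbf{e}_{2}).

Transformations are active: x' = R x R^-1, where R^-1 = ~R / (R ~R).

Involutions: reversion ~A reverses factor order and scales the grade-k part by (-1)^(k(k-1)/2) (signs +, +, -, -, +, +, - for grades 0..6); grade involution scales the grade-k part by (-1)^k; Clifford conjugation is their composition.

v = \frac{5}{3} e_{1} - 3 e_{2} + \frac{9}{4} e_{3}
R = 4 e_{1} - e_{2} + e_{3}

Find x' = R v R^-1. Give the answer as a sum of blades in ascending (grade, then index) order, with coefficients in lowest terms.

~R = 4 e_{1} - e_{2} + e_{3}, and R ~R = 16, so R^-1 = ~R / (16).
R v = \frac{89}{12} - \frac{31}{3} e_{12} + \frac{22}{3} e_{13} + \frac{3}{4} e_{23}
Answer: \frac{49}{24} e_{1} + \frac{199}{96} e_{2} - \frac{127}{96} e_{3}


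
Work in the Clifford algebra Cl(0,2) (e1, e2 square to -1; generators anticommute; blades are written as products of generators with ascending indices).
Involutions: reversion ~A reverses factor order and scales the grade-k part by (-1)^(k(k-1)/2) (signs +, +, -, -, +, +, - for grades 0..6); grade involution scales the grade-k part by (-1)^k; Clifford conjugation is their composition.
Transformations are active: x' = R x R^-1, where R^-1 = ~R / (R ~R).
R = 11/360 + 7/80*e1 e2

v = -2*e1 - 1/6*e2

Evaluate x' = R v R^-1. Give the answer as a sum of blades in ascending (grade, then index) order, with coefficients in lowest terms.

~R = 11/360 - 7/80*e1 e2, and R ~R = 4453/518400, so R^-1 = ~R / (4453/518400).
R v = -67/1440*e1 - 389/2160*e2
Answer: 7432/4453*e1 - 29779/26718*e2


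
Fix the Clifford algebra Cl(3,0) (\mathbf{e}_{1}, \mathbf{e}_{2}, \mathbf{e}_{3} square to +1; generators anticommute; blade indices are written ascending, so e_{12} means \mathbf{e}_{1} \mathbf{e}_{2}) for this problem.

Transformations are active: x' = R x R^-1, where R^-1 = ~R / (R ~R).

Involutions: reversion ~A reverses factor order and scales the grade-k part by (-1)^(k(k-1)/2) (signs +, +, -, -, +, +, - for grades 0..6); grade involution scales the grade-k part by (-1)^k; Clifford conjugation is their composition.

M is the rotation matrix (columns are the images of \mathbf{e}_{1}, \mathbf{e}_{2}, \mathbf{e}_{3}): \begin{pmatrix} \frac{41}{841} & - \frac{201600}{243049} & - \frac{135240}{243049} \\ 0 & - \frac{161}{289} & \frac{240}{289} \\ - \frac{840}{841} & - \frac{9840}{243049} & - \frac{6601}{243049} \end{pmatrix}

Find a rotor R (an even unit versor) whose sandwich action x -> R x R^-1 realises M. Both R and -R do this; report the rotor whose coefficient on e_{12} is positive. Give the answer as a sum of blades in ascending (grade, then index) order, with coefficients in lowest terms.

Method: write R = a + b12*e_{12} + b13*e_{13} + b23*e_{23} with a^2 + b12^2 + b13^2 + b23^2 = 1 (so R^-1 = ~R). Expanding the columns R e_j ~R gives tr M = 4a^2 - 1 and, from the antisymmetric part, M21 - M12 = -4a*b12, M13 - M31 = 4a*b13, M32 - M23 = -4a*b23.
Here tr M = -\frac{130153}{243049}, so a^2 = (1 + tr M)/4 = \frac{28224}{243049} and a = ±\frac{168}{493}. Taking a = \frac{168}{493}: M21 - M12 = \frac{201600}{243049}, M13 - M31 = \frac{107520}{243049}, M32 - M23 = -\frac{211680}{243049}, giving b12 = -\frac{300}{493}, b13 = \frac{160}{493}, b23 = \frac{315}{493}, i.e. R = \frac{168}{493} - \frac{300}{493} e_{12} + \frac{160}{493} e_{13} + \frac{315}{493} e_{23}.
Its e_{12} coefficient is negative, so report the other preimage -R.
Answer: -\frac{168}{493} + \frac{300}{493} e_{12} - \frac{160}{493} e_{13} - \frac{315}{493} e_{23}. Why the constraint matters: R and -R act identically through the sandwich — M has trace -\frac{130153}{243049} either way — so only the sign condition on e_{12} picks one of the two preimages.


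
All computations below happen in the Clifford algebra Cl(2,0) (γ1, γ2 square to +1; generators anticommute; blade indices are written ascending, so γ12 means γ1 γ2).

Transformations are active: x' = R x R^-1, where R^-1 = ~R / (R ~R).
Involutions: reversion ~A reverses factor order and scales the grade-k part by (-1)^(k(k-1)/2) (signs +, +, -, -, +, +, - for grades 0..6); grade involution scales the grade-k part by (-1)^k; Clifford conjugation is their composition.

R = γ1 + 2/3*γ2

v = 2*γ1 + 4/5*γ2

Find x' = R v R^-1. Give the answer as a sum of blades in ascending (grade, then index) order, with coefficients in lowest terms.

~R = γ1 + 2/3*γ2, and R ~R = 13/9, so R^-1 = ~R / (13/9).
R v = 38/15 - 8/15*γ12
Answer: 98/65*γ1 + 20/13*γ2


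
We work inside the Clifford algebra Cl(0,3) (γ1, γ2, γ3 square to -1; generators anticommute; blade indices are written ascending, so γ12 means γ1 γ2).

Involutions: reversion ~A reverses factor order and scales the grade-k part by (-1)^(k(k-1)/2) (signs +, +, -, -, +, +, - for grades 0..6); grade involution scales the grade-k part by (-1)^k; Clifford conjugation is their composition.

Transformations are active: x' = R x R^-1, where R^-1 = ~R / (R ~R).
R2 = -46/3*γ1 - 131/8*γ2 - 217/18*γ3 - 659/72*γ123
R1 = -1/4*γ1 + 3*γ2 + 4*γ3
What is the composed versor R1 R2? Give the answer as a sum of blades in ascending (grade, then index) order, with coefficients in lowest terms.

Distribute over the terms of R1 (each basis-blade product reordered to ascending indices, repeated generators contracted through their squares):
(-1/4*γ1) R2 = -23/6 + 131/32*γ12 + 217/72*γ13 - 659/288*γ23
(3*γ2) R2 = 393/8 + 46*γ12 - 659/24*γ13 - 217/6*γ23
(4*γ3) R2 = 434/9 + 659/18*γ12 + 184/3*γ13 + 131/2*γ23
Summing the partial products and collecting blades:
Answer: 6733/72 + 24971/288*γ12 + 332/9*γ13 + 7789/288*γ23


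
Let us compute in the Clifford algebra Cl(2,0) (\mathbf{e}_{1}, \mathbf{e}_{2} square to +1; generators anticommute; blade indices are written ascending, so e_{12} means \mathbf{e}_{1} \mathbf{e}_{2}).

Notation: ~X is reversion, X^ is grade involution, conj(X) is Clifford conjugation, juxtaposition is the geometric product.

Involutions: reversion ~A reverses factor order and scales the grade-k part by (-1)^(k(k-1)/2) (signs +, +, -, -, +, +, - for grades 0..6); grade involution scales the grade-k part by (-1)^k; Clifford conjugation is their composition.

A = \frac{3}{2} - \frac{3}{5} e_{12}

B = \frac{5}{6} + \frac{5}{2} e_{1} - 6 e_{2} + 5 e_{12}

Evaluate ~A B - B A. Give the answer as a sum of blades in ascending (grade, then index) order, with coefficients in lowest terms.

first term: -\frac{7}{4} + \frac{3}{20} e_{1} - \frac{21}{2} e_{2} + 8 e_{12}
second term: \frac{17}{4} + \frac{3}{20} e_{1} - \frac{21}{2} e_{2} + 7 e_{12}
Answer: -6 + e_{12}


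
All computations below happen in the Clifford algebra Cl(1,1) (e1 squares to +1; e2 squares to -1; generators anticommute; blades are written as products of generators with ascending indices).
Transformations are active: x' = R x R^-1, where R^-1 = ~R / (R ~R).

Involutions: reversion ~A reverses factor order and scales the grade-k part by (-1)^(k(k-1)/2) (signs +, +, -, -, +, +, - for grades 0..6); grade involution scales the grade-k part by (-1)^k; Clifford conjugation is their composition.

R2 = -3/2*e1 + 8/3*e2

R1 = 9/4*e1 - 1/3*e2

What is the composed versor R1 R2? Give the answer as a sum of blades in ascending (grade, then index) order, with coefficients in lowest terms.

Distribute over the terms of R1 (each basis-blade product reordered to ascending indices, repeated generators contracted through their squares):
(9/4*e1) R2 = -27/8 + 6*e1 e2
(-1/3*e2) R2 = 8/9 - 1/2*e1 e2
Summing the partial products and collecting blades:
Answer: -179/72 + 11/2*e1 e2


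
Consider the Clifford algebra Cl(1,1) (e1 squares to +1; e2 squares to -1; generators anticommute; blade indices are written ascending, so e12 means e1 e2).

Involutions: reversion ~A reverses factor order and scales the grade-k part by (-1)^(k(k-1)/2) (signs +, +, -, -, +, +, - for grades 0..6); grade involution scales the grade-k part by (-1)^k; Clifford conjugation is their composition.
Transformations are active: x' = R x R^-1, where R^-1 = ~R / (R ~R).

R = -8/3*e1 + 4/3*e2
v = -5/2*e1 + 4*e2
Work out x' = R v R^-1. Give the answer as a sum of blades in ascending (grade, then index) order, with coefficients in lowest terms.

~R = -8/3*e1 + 4/3*e2, and R ~R = 16/3, so R^-1 = ~R / (16/3).
R v = 4/3 - 22/3*e12
Answer: 7/6*e1 - 10/3*e2
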